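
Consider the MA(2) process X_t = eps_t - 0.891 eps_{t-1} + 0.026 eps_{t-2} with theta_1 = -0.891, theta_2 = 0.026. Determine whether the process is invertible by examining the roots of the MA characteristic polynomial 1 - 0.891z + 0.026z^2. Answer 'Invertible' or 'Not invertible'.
\text{Invertible}

The MA(q) characteristic polynomial is P(z) = 1 - 0.891z + 0.026z^2.
Invertibility requires all roots to lie outside the unit circle, i.e. |z| > 1 for every root.
Set 1 + (-0.891) z + (0.026) z^2 = 0, i.e. a z^2 + b z + c = 0 with a = 0.026, b = -0.891, c = 1.
Discriminant D = b^2 - 4ac = (-0.891)^2 - 4*(0.026)*1 = 0.793881 - (0.104) = 0.689881.
D >= 0, so the roots are real: z = (-b +/- sqrt(D)) / (2a) = (0.891 +/- 0.830591) / (0.052).
  z_1 = (0.891 + 0.830591) / (0.052) = 33.1075,   |z_1| = 33.1075.
  z_2 = (0.891 - 0.830591) / (0.052) = 1.1617,   |z_2| = 1.1617.
Moduli of all roots: 33.1075, 1.1617.
All moduli strictly greater than 1? Yes.
Verdict: Invertible.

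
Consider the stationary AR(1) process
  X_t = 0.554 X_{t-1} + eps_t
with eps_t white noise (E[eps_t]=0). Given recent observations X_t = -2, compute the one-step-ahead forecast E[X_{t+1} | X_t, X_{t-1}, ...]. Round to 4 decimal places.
E[X_{t+1} \mid \mathcal F_t] = -1.1080

For an AR(p) model X_t = c + sum_i phi_i X_{t-i} + eps_t, the
one-step-ahead conditional mean is
  E[X_{t+1} | X_t, ...] = c + sum_i phi_i X_{t+1-i}.
Substitute known values:
  E[X_{t+1} | ...] = (0.554) * (-2)
                   = -1.1080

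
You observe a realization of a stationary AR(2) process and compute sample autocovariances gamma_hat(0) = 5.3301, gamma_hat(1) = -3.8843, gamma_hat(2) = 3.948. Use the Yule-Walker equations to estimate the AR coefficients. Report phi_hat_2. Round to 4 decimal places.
\hat\phi_{2} = 0.4470

The Yule-Walker equations for an AR(p) process read, in matrix form,
  Gamma_p phi = r_p,   with   (Gamma_p)_{ij} = gamma(|i - j|),
                       (r_p)_i = gamma(i),   i,j = 1..p.
Substitute the sample gammas (Toeplitz matrix and right-hand side of size 2):
  Gamma_p = [[5.3301, -3.8843], [-3.8843, 5.3301]]
  r_p     = [-3.8843, 3.948]
Written out:
  5.3301 phi_1 - 3.8843 phi_2 = -3.8843
  -3.8843 phi_1 + 5.3301 phi_2 = 3.948
Solve by Cramer's rule:
  det = gamma(0)^2 - gamma(1)^2 = (5.3301)^2 - (-3.8843)^2 = 28.40996601 - 15.08778649 = 13.32217952
  phi_hat_1 = [gamma(1) gamma(0) - gamma(1) gamma(2)] / det = [(-3.8843)(5.3301) - (-3.8843)(3.948)] / 13.32217952 = -5.36849103 / 13.32217952 = -0.403
  phi_hat_2 = [gamma(0) gamma(2) - gamma(1)^2] / det = [(5.3301)(3.948) - (-3.8843)^2] / 13.32217952 = 5.95544831 / 13.32217952 = 0.447
So phi_hat = [-0.4030, 0.4470].
Therefore phi_hat_2 = 0.4470.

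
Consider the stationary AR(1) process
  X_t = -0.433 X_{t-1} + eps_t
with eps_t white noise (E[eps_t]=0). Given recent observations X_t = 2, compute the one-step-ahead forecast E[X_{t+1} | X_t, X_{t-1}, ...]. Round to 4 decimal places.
E[X_{t+1} \mid \mathcal F_t] = -0.8660

For an AR(p) model X_t = c + sum_i phi_i X_{t-i} + eps_t, the
one-step-ahead conditional mean is
  E[X_{t+1} | X_t, ...] = c + sum_i phi_i X_{t+1-i}.
Substitute known values:
  E[X_{t+1} | ...] = (-0.433) * (2)
                   = -0.8660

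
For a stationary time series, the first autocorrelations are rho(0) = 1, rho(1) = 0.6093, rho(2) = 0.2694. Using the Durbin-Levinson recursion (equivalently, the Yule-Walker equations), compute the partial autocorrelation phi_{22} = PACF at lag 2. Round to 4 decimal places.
\phi_{22} = -0.1620

The PACF at lag k is phi_{kk}, the last component of the solution
to the Yule-Walker system G_k phi = r_k where
  (G_k)_{ij} = rho(|i - j|), (r_k)_i = rho(i), i,j = 1..k.
Equivalently, Durbin-Levinson gives phi_{kk} iteratively:
  phi_{11} = rho(1)
  phi_{kk} = [rho(k) - sum_{j=1..k-1} phi_{k-1,j} rho(k-j)]
            / [1 - sum_{j=1..k-1} phi_{k-1,j} rho(j)],
  phi_{k,j} = phi_{k-1,j} - phi_{kk} phi_{k-1,k-j},  j = 1..k-1.
Step k = 1:
  phi_11 = rho(1) = 0.6093.
Step k = 2:
  phi_22 = [rho(2) - phi_11 rho(1)] / [1 - phi_11 rho(1)] = [0.2694 - (0.6093)(0.6093)] / [1 - (0.6093)(0.6093)]
         = -0.10184649 / 0.62875351 = -0.162.
Therefore phi_{22} = -0.1620.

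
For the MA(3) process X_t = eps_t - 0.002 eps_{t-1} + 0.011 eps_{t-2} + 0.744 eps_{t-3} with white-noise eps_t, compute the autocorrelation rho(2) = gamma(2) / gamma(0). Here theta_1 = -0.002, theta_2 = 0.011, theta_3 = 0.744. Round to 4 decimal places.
\rho(2) = 0.0061

For an MA(q) process with theta_0 = 1, the autocovariance is
  gamma(k) = sigma^2 * sum_{i=0..q-k} theta_i * theta_{i+k},
and rho(k) = gamma(k) / gamma(0). Sigma^2 cancels.
  numerator   = (1)*(0.011) + (-0.002)*(0.744) = 0.009512.
  denominator = (1)^2 + (-0.002)^2 + (0.011)^2 + (0.744)^2 = 1.553661.
  rho(2) = 0.009512 / 1.553661 = 0.0061.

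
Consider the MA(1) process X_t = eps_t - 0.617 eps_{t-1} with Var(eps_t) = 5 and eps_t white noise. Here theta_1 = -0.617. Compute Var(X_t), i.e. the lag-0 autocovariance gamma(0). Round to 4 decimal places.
\gamma(0) = 6.9034

For an MA(q) process X_t = eps_t + sum_i theta_i eps_{t-i} with
Var(eps_t) = sigma^2, the variance is
  gamma(0) = sigma^2 * (1 + sum_i theta_i^2).
  sum_i theta_i^2 = (-0.617)^2 = 0.380689.
  gamma(0) = 5 * (1 + 0.380689) = 5 * 1.380689 = 6.903445, which rounds to 6.9034.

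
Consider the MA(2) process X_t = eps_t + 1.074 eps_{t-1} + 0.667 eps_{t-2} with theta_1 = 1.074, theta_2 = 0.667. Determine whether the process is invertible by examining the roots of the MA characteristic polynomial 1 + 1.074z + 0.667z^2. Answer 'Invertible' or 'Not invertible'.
\text{Invertible}

The MA(q) characteristic polynomial is P(z) = 1 + 1.074z + 0.667z^2.
Invertibility requires all roots to lie outside the unit circle, i.e. |z| > 1 for every root.
Set 1 + (1.074) z + (0.667) z^2 = 0, i.e. a z^2 + b z + c = 0 with a = 0.667, b = 1.074, c = 1.
Discriminant D = b^2 - 4ac = (1.074)^2 - 4*(0.667)*1 = 1.153476 - (2.668) = -1.514524.
D < 0, so the roots are the complex-conjugate pair z = (-b +/- i sqrt(-D)) / (2a) = -0.8051 +/- 0.9225i.
For a conjugate pair |z|^2 = z * conj(z) = (product of roots) = c/a = 1/(0.667) = 1.49925, so |z| = sqrt(1.49925) = 1.2244 for both roots.
Moduli of all roots: 1.2244, 1.2244.
All moduli strictly greater than 1? Yes.
Verdict: Invertible.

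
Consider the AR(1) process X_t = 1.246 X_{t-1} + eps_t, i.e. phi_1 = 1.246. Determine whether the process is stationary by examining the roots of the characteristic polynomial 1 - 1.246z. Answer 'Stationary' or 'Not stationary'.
\text{Not stationary}

The AR(p) characteristic polynomial is P(z) = 1 - 1.246z.
Stationarity requires all roots to lie outside the unit circle, i.e. |z| > 1 for every root.
This is linear in z: 1 + (-1.246) z = 0  =>  z = -1/(-1.246) = 0.802568,  |z| = 0.802568.
Moduli of all roots: 0.8026.
All moduli strictly greater than 1? No.
Verdict: Not stationary.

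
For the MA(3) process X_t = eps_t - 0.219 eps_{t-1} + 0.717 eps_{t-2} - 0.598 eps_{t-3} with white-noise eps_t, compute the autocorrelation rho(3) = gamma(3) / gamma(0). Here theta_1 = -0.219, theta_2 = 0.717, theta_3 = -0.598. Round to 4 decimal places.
\rho(3) = -0.3115

For an MA(q) process with theta_0 = 1, the autocovariance is
  gamma(k) = sigma^2 * sum_{i=0..q-k} theta_i * theta_{i+k},
and rho(k) = gamma(k) / gamma(0). Sigma^2 cancels.
  numerator   = (1)*(-0.598) = -0.598.
  denominator = (1)^2 + (-0.219)^2 + (0.717)^2 + (-0.598)^2 = 1.919654.
  rho(3) = -0.598 / 1.919654 = -0.3115.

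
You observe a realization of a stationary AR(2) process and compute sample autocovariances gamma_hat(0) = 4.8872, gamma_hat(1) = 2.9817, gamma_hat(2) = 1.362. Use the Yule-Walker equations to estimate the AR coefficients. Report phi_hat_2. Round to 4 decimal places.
\hat\phi_{2} = -0.1490

The Yule-Walker equations for an AR(p) process read, in matrix form,
  Gamma_p phi = r_p,   with   (Gamma_p)_{ij} = gamma(|i - j|),
                       (r_p)_i = gamma(i),   i,j = 1..p.
Substitute the sample gammas (Toeplitz matrix and right-hand side of size 2):
  Gamma_p = [[4.8872, 2.9817], [2.9817, 4.8872]]
  r_p     = [2.9817, 1.362]
Written out:
  4.8872 phi_1 + 2.9817 phi_2 = 2.9817
  2.9817 phi_1 + 4.8872 phi_2 = 1.362
Solve by Cramer's rule:
  det = gamma(0)^2 - gamma(1)^2 = (4.8872)^2 - (2.9817)^2 = 23.88472384 - 8.89053489 = 14.99418895
  phi_hat_1 = [gamma(1) gamma(0) - gamma(1) gamma(2)] / det = [(2.9817)(4.8872) - (2.9817)(1.362)] / 14.99418895 = 10.51108884 / 14.99418895 = 0.701
  phi_hat_2 = [gamma(0) gamma(2) - gamma(1)^2] / det = [(4.8872)(1.362) - (2.9817)^2] / 14.99418895 = -2.23416849 / 14.99418895 = -0.149
So phi_hat = [0.7010, -0.1490].
Therefore phi_hat_2 = -0.1490.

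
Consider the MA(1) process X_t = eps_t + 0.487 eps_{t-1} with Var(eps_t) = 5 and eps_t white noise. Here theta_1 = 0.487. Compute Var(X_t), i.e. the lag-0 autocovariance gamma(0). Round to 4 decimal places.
\gamma(0) = 6.1858

For an MA(q) process X_t = eps_t + sum_i theta_i eps_{t-i} with
Var(eps_t) = sigma^2, the variance is
  gamma(0) = sigma^2 * (1 + sum_i theta_i^2).
  sum_i theta_i^2 = (0.487)^2 = 0.237169.
  gamma(0) = 5 * (1 + 0.237169) = 5 * 1.237169 = 6.185845, which rounds to 6.1858.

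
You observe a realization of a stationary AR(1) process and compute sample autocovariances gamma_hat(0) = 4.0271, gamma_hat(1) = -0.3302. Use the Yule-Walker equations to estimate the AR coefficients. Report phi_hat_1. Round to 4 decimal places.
\hat\phi_{1} = -0.0820

The Yule-Walker equations for an AR(p) process read, in matrix form,
  Gamma_p phi = r_p,   with   (Gamma_p)_{ij} = gamma(|i - j|),
                       (r_p)_i = gamma(i),   i,j = 1..p.
Substitute the sample gammas (Toeplitz matrix and right-hand side of size 1):
  Gamma_p = [[4.0271]]
  r_p     = [-0.3302]
With p = 1 this is the single equation gamma(0) phi_1 = gamma(1):
  phi_hat_1 = gamma(1) / gamma(0) = -0.3302 / 4.0271 = -0.0820.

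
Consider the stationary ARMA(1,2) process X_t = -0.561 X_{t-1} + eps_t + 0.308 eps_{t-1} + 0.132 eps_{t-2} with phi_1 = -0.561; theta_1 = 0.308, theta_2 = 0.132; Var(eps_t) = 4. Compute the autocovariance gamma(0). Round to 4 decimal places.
\gamma(0) = 4.6940

Multiply the model equation by X_{t-k} and take expectations. With theta_0 = psi_0 = 1 and psi_j the MA(infinity) weights, this gives
  gamma(k) - sum_i phi_i gamma(k-i) = c_k,
  c_k = sigma^2 * sum_{j=k..q} theta_j psi_{j-k}   (c_k = 0 for k > q),
using gamma(-m) = gamma(m).
psi-weights needed (psi_j = theta_j + sum_i phi_i psi_{j-i}):
  psi_1 = theta_1 + phi_1 = 0.308 + (-0.561) = -0.253
  psi_2 = theta_2 + phi_1 psi_1 = 0.132 + (-0.561)(-0.253) = 0.273933
Right-hand sides:
  c_0 = sigma^2 (1 + theta_1 psi_1 + theta_2 psi_2) = 4 * (1 + (0.308)(-0.253) + (0.132)(0.273933)) = 4 * 0.958235 = 3.832941
  c_1 = sigma^2 (theta_1 + theta_2 psi_1) = 4 * (0.308 + (0.132)(-0.253)) = 1.098416
  c_2 = sigma^2 theta_2 = 4 * (0.132) = 0.528
Equations for k = 0 and k = 1 (AR order 1):
  gamma(0) = phi_1 gamma(1) + c_0
  gamma(1) = phi_1 gamma(0) + c_1
Substituting the second into the first: gamma(0) (1 - phi_1^2) = c_0 + phi_1 c_1, so
  gamma(0) = (c_0 + phi_1 c_1) / (1 - phi_1^2) = (3.832941 + (-0.561)(1.098416)) / (1 - (-0.561)^2) = 3.216729 / 0.685279 = 4.694043.
Therefore gamma(0) = 4.6940 (to 4 decimal places).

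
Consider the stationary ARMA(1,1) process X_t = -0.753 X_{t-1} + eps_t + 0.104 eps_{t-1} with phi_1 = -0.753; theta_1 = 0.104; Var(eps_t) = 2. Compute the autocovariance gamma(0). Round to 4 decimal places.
\gamma(0) = 3.9455

Multiply the model equation by X_{t-k} and take expectations. With theta_0 = psi_0 = 1 and psi_j the MA(infinity) weights, this gives
  gamma(k) - sum_i phi_i gamma(k-i) = c_k,
  c_k = sigma^2 * sum_{j=k..q} theta_j psi_{j-k}   (c_k = 0 for k > q),
using gamma(-m) = gamma(m).
psi-weights needed (psi_j = theta_j + sum_i phi_i psi_{j-i}):
  psi_1 = theta_1 + phi_1 = 0.104 + (-0.753) = -0.649
Right-hand sides:
  c_0 = sigma^2 (1 + theta_1 psi_1) = 2 * (1 + (0.104)(-0.649)) = 2 * 0.932504 = 1.865008
  c_1 = sigma^2 theta_1 = 2 * (0.104) = 0.208
  c_2 = 0
Equations for k = 0 and k = 1 (AR order 1):
  gamma(0) = phi_1 gamma(1) + c_0
  gamma(1) = phi_1 gamma(0) + c_1
Substituting the second into the first: gamma(0) (1 - phi_1^2) = c_0 + phi_1 c_1, so
  gamma(0) = (c_0 + phi_1 c_1) / (1 - phi_1^2) = (1.865008 + (-0.753)(0.208)) / (1 - (-0.753)^2) = 1.708384 / 0.432991 = 3.945542.
Therefore gamma(0) = 3.9455 (to 4 decimal places).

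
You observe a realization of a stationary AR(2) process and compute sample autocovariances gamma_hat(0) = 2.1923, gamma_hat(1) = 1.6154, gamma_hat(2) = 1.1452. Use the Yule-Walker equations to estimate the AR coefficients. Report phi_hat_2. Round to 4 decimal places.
\hat\phi_{2} = -0.0450

The Yule-Walker equations for an AR(p) process read, in matrix form,
  Gamma_p phi = r_p,   with   (Gamma_p)_{ij} = gamma(|i - j|),
                       (r_p)_i = gamma(i),   i,j = 1..p.
Substitute the sample gammas (Toeplitz matrix and right-hand side of size 2):
  Gamma_p = [[2.1923, 1.6154], [1.6154, 2.1923]]
  r_p     = [1.6154, 1.1452]
Written out:
  2.1923 phi_1 + 1.6154 phi_2 = 1.6154
  1.6154 phi_1 + 2.1923 phi_2 = 1.1452
Solve by Cramer's rule:
  det = gamma(0)^2 - gamma(1)^2 = (2.1923)^2 - (1.6154)^2 = 4.80617929 - 2.60951716 = 2.19666213
  phi_hat_1 = [gamma(1) gamma(0) - gamma(1) gamma(2)] / det = [(1.6154)(2.1923) - (1.6154)(1.1452)] / 2.19666213 = 1.69148534 / 2.19666213 = 0.77
  phi_hat_2 = [gamma(0) gamma(2) - gamma(1)^2] / det = [(2.1923)(1.1452) - (1.6154)^2] / 2.19666213 = -0.0988952 / 2.19666213 = -0.045
So phi_hat = [0.7700, -0.0450].
Therefore phi_hat_2 = -0.0450.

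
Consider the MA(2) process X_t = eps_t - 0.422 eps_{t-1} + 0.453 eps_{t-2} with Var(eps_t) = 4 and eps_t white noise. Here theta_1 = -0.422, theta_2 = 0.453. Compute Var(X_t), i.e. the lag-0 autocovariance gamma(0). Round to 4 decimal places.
\gamma(0) = 5.5332

For an MA(q) process X_t = eps_t + sum_i theta_i eps_{t-i} with
Var(eps_t) = sigma^2, the variance is
  gamma(0) = sigma^2 * (1 + sum_i theta_i^2).
  sum_i theta_i^2 = (-0.422)^2 + (0.453)^2 = 0.178084 + 0.205209 = 0.383293.
  gamma(0) = 4 * (1 + 0.383293) = 4 * 1.383293 = 5.533172, which rounds to 5.5332.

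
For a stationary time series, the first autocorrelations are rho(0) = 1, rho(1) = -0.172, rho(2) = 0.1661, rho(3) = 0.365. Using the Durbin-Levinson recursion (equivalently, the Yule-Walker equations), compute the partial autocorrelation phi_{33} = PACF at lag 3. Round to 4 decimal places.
\phi_{33} = 0.4350

The PACF at lag k is phi_{kk}, the last component of the solution
to the Yule-Walker system G_k phi = r_k where
  (G_k)_{ij} = rho(|i - j|), (r_k)_i = rho(i), i,j = 1..k.
Equivalently, Durbin-Levinson gives phi_{kk} iteratively:
  phi_{11} = rho(1)
  phi_{kk} = [rho(k) - sum_{j=1..k-1} phi_{k-1,j} rho(k-j)]
            / [1 - sum_{j=1..k-1} phi_{k-1,j} rho(j)],
  phi_{k,j} = phi_{k-1,j} - phi_{kk} phi_{k-1,k-j},  j = 1..k-1.
Step k = 1:
  phi_11 = rho(1) = -0.172.
Step k = 2:
  phi_22 = [rho(2) - phi_11 rho(1)] / [1 - phi_11 rho(1)] = [0.1661 - (-0.172)(-0.172)] / [1 - (-0.172)(-0.172)]
         = 0.136516 / 0.970416 = 0.140678.
  Update: phi_21 = phi_11 - phi_22 phi_11 = -0.172 - (0.140678)(-0.172) = -0.147803.
Step k = 3:
  phi_33 = [rho(3) - phi_21 rho(2) - phi_22 rho(1)] / [1 - phi_21 rho(1) - phi_22 rho(2)]
    numerator   = 0.365 - (-0.147803)(0.1661) - (0.140678)(-0.172) = 0.41374673
    denominator = 1 - (-0.147803)(-0.172) - (0.140678)(0.1661) = 0.95121123
  phi_33 = 0.41374673 / 0.95121123 = 0.435.
Therefore phi_{33} = 0.4350.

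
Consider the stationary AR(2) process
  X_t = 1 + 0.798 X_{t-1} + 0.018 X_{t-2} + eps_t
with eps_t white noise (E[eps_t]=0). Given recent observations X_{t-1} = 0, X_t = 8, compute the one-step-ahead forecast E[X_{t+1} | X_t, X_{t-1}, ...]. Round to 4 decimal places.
E[X_{t+1} \mid \mathcal F_t] = 7.3840

For an AR(p) model X_t = c + sum_i phi_i X_{t-i} + eps_t, the
one-step-ahead conditional mean is
  E[X_{t+1} | X_t, ...] = c + sum_i phi_i X_{t+1-i}.
Substitute known values:
  E[X_{t+1} | ...] = 1 + (0.798) * (8) + (0.018) * (0)
                   = 7.3840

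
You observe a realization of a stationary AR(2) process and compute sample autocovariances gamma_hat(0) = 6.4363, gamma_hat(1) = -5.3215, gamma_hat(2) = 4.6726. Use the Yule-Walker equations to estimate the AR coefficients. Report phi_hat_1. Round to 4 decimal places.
\hat\phi_{1} = -0.7160

The Yule-Walker equations for an AR(p) process read, in matrix form,
  Gamma_p phi = r_p,   with   (Gamma_p)_{ij} = gamma(|i - j|),
                       (r_p)_i = gamma(i),   i,j = 1..p.
Substitute the sample gammas (Toeplitz matrix and right-hand side of size 2):
  Gamma_p = [[6.4363, -5.3215], [-5.3215, 6.4363]]
  r_p     = [-5.3215, 4.6726]
Written out:
  6.4363 phi_1 - 5.3215 phi_2 = -5.3215
  -5.3215 phi_1 + 6.4363 phi_2 = 4.6726
Solve by Cramer's rule:
  det = gamma(0)^2 - gamma(1)^2 = (6.4363)^2 - (-5.3215)^2 = 41.42595769 - 28.31836225 = 13.10759544
  phi_hat_1 = [gamma(1) gamma(0) - gamma(1) gamma(2)] / det = [(-5.3215)(6.4363) - (-5.3215)(4.6726)] / 13.10759544 = -9.38552955 / 13.10759544 = -0.716
  phi_hat_2 = [gamma(0) gamma(2) - gamma(1)^2] / det = [(6.4363)(4.6726) - (-5.3215)^2] / 13.10759544 = 1.75589313 / 13.10759544 = 0.134
So phi_hat = [-0.7160, 0.1340].
Therefore phi_hat_1 = -0.7160.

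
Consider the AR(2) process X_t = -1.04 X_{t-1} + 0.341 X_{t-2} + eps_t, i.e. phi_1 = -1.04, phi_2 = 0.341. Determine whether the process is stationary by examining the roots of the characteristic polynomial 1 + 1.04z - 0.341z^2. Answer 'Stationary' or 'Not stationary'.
\text{Not stationary}

The AR(p) characteristic polynomial is P(z) = 1 + 1.04z - 0.341z^2.
Stationarity requires all roots to lie outside the unit circle, i.e. |z| > 1 for every root.
Set 1 + (1.04) z + (-0.341) z^2 = 0, i.e. a z^2 + b z + c = 0 with a = -0.341, b = 1.04, c = 1.
Discriminant D = b^2 - 4ac = (1.04)^2 - 4*(-0.341)*1 = 1.0816 - (-1.364) = 2.4456.
D >= 0, so the roots are real: z = (-b +/- sqrt(D)) / (2a) = (-1.04 +/- 1.563841) / (-0.682).
  z_1 = (-1.04 + 1.563841) / (-0.682) = -0.7681,   |z_1| = 0.7681.
  z_2 = (-1.04 - 1.563841) / (-0.682) = 3.8179,   |z_2| = 3.8179.
Moduli of all roots: 0.7681, 3.8179.
All moduli strictly greater than 1? No.
Verdict: Not stationary.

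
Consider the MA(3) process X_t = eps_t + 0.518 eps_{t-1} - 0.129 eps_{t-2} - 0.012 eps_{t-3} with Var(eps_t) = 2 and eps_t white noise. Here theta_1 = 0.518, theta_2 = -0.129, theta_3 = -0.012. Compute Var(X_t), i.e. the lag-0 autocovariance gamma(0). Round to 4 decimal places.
\gamma(0) = 2.5702

For an MA(q) process X_t = eps_t + sum_i theta_i eps_{t-i} with
Var(eps_t) = sigma^2, the variance is
  gamma(0) = sigma^2 * (1 + sum_i theta_i^2).
  sum_i theta_i^2 = (0.518)^2 + (-0.129)^2 + (-0.012)^2 = 0.268324 + 0.016641 + 0.000144 = 0.285109.
  gamma(0) = 2 * (1 + 0.285109) = 2 * 1.285109 = 2.570218, which rounds to 2.5702.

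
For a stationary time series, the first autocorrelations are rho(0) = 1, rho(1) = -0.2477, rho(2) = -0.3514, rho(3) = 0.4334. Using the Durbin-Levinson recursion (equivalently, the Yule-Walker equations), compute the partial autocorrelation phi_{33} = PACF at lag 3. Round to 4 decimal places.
\phi_{33} = 0.2630

The PACF at lag k is phi_{kk}, the last component of the solution
to the Yule-Walker system G_k phi = r_k where
  (G_k)_{ij} = rho(|i - j|), (r_k)_i = rho(i), i,j = 1..k.
Equivalently, Durbin-Levinson gives phi_{kk} iteratively:
  phi_{11} = rho(1)
  phi_{kk} = [rho(k) - sum_{j=1..k-1} phi_{k-1,j} rho(k-j)]
            / [1 - sum_{j=1..k-1} phi_{k-1,j} rho(j)],
  phi_{k,j} = phi_{k-1,j} - phi_{kk} phi_{k-1,k-j},  j = 1..k-1.
Step k = 1:
  phi_11 = rho(1) = -0.2477.
Step k = 2:
  phi_22 = [rho(2) - phi_11 rho(1)] / [1 - phi_11 rho(1)] = [-0.3514 - (-0.2477)(-0.2477)] / [1 - (-0.2477)(-0.2477)]
         = -0.41275529 / 0.93864471 = -0.439735.
  Update: phi_21 = phi_11 - phi_22 phi_11 = -0.2477 - (-0.439735)(-0.2477) = -0.356622.
Step k = 3:
  phi_33 = [rho(3) - phi_21 rho(2) - phi_22 rho(1)] / [1 - phi_21 rho(1) - phi_22 rho(2)]
    numerator   = 0.4334 - (-0.356622)(-0.3514) - (-0.439735)(-0.2477) = 0.19916042
    denominator = 1 - (-0.356622)(-0.2477) - (-0.439735)(-0.3514) = 0.7571416
  phi_33 = 0.19916042 / 0.7571416 = 0.263.
Therefore phi_{33} = 0.2630.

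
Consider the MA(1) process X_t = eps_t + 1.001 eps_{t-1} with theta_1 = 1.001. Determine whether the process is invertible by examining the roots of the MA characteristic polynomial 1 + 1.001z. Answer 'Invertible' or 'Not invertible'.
\text{Not invertible}

The MA(q) characteristic polynomial is P(z) = 1 + 1.001z.
Invertibility requires all roots to lie outside the unit circle, i.e. |z| > 1 for every root.
This is linear in z: 1 + (1.001) z = 0  =>  z = -1/(1.001) = -0.999001,  |z| = 0.999001.
Moduli of all roots: 0.9990.
All moduli strictly greater than 1? No.
Verdict: Not invertible.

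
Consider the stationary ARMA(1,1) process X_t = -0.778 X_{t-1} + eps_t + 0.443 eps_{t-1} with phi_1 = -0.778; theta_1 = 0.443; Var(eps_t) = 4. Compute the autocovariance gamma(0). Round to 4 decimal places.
\gamma(0) = 5.1373

Multiply the model equation by X_{t-k} and take expectations. With theta_0 = psi_0 = 1 and psi_j the MA(infinity) weights, this gives
  gamma(k) - sum_i phi_i gamma(k-i) = c_k,
  c_k = sigma^2 * sum_{j=k..q} theta_j psi_{j-k}   (c_k = 0 for k > q),
using gamma(-m) = gamma(m).
psi-weights needed (psi_j = theta_j + sum_i phi_i psi_{j-i}):
  psi_1 = theta_1 + phi_1 = 0.443 + (-0.778) = -0.335
Right-hand sides:
  c_0 = sigma^2 (1 + theta_1 psi_1) = 4 * (1 + (0.443)(-0.335)) = 4 * 0.851595 = 3.40638
  c_1 = sigma^2 theta_1 = 4 * (0.443) = 1.772
  c_2 = 0
Equations for k = 0 and k = 1 (AR order 1):
  gamma(0) = phi_1 gamma(1) + c_0
  gamma(1) = phi_1 gamma(0) + c_1
Substituting the second into the first: gamma(0) (1 - phi_1^2) = c_0 + phi_1 c_1, so
  gamma(0) = (c_0 + phi_1 c_1) / (1 - phi_1^2) = (3.40638 + (-0.778)(1.772)) / (1 - (-0.778)^2) = 2.027764 / 0.394716 = 5.137273.
Therefore gamma(0) = 5.1373 (to 4 decimal places).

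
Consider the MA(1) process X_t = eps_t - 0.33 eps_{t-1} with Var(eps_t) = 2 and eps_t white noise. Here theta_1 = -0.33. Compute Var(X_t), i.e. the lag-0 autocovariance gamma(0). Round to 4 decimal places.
\gamma(0) = 2.2178

For an MA(q) process X_t = eps_t + sum_i theta_i eps_{t-i} with
Var(eps_t) = sigma^2, the variance is
  gamma(0) = sigma^2 * (1 + sum_i theta_i^2).
  sum_i theta_i^2 = (-0.33)^2 = 0.1089.
  gamma(0) = 2 * (1 + 0.1089) = 2 * 1.1089 = 2.2178.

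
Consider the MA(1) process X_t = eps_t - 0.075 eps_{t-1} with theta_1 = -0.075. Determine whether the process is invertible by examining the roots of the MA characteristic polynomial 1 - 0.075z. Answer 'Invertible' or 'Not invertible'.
\text{Invertible}

The MA(q) characteristic polynomial is P(z) = 1 - 0.075z.
Invertibility requires all roots to lie outside the unit circle, i.e. |z| > 1 for every root.
This is linear in z: 1 + (-0.075) z = 0  =>  z = -1/(-0.075) = 13.333333,  |z| = 13.333333.
Moduli of all roots: 13.3333.
All moduli strictly greater than 1? Yes.
Verdict: Invertible.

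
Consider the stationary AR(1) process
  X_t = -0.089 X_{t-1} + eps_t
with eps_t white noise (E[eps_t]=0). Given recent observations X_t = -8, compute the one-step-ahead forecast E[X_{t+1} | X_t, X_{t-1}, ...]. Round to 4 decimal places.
E[X_{t+1} \mid \mathcal F_t] = 0.7120

For an AR(p) model X_t = c + sum_i phi_i X_{t-i} + eps_t, the
one-step-ahead conditional mean is
  E[X_{t+1} | X_t, ...] = c + sum_i phi_i X_{t+1-i}.
Substitute known values:
  E[X_{t+1} | ...] = (-0.089) * (-8)
                   = 0.7120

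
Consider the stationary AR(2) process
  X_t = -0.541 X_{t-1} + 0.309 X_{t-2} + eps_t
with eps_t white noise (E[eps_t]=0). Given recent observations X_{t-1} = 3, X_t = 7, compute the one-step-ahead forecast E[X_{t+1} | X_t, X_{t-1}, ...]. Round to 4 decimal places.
E[X_{t+1} \mid \mathcal F_t] = -2.8600

For an AR(p) model X_t = c + sum_i phi_i X_{t-i} + eps_t, the
one-step-ahead conditional mean is
  E[X_{t+1} | X_t, ...] = c + sum_i phi_i X_{t+1-i}.
Substitute known values:
  E[X_{t+1} | ...] = (-0.541) * (7) + (0.309) * (3)
                   = -2.8600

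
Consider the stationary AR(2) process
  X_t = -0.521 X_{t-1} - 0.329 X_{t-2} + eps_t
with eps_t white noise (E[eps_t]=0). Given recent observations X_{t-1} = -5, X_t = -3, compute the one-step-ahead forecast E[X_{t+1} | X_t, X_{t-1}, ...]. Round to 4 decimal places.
E[X_{t+1} \mid \mathcal F_t] = 3.2080

For an AR(p) model X_t = c + sum_i phi_i X_{t-i} + eps_t, the
one-step-ahead conditional mean is
  E[X_{t+1} | X_t, ...] = c + sum_i phi_i X_{t+1-i}.
Substitute known values:
  E[X_{t+1} | ...] = (-0.521) * (-3) + (-0.329) * (-5)
                   = 3.2080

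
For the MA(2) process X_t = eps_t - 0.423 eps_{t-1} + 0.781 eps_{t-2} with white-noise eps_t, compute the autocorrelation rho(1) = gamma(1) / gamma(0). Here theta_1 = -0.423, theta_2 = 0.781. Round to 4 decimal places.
\rho(1) = -0.4211

For an MA(q) process with theta_0 = 1, the autocovariance is
  gamma(k) = sigma^2 * sum_{i=0..q-k} theta_i * theta_{i+k},
and rho(k) = gamma(k) / gamma(0). Sigma^2 cancels.
  numerator   = (1)*(-0.423) + (-0.423)*(0.781) = -0.753363.
  denominator = (1)^2 + (-0.423)^2 + (0.781)^2 = 1.78889.
  rho(1) = -0.753363 / 1.78889 = -0.4211.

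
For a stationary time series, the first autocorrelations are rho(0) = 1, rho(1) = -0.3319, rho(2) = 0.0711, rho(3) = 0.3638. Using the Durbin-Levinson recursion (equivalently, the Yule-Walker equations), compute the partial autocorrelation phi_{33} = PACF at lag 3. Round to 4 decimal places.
\phi_{33} = 0.4210

The PACF at lag k is phi_{kk}, the last component of the solution
to the Yule-Walker system G_k phi = r_k where
  (G_k)_{ij} = rho(|i - j|), (r_k)_i = rho(i), i,j = 1..k.
Equivalently, Durbin-Levinson gives phi_{kk} iteratively:
  phi_{11} = rho(1)
  phi_{kk} = [rho(k) - sum_{j=1..k-1} phi_{k-1,j} rho(k-j)]
            / [1 - sum_{j=1..k-1} phi_{k-1,j} rho(j)],
  phi_{k,j} = phi_{k-1,j} - phi_{kk} phi_{k-1,k-j},  j = 1..k-1.
Step k = 1:
  phi_11 = rho(1) = -0.3319.
Step k = 2:
  phi_22 = [rho(2) - phi_11 rho(1)] / [1 - phi_11 rho(1)] = [0.0711 - (-0.3319)(-0.3319)] / [1 - (-0.3319)(-0.3319)]
         = -0.03905761 / 0.88984239 = -0.043893.
  Update: phi_21 = phi_11 - phi_22 phi_11 = -0.3319 - (-0.043893)(-0.3319) = -0.346468.
Step k = 3:
  phi_33 = [rho(3) - phi_21 rho(2) - phi_22 rho(1)] / [1 - phi_21 rho(1) - phi_22 rho(2)]
    numerator   = 0.3638 - (-0.346468)(0.0711) - (-0.043893)(-0.3319) = 0.37386588
    denominator = 1 - (-0.346468)(-0.3319) - (-0.043893)(0.0711) = 0.88812804
  phi_33 = 0.37386588 / 0.88812804 = 0.421.
Therefore phi_{33} = 0.4210.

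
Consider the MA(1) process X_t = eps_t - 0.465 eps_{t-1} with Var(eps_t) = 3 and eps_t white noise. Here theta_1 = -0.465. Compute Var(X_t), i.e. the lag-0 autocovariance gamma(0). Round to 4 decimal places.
\gamma(0) = 3.6487

For an MA(q) process X_t = eps_t + sum_i theta_i eps_{t-i} with
Var(eps_t) = sigma^2, the variance is
  gamma(0) = sigma^2 * (1 + sum_i theta_i^2).
  sum_i theta_i^2 = (-0.465)^2 = 0.216225.
  gamma(0) = 3 * (1 + 0.216225) = 3 * 1.216225 = 3.648675, which rounds to 3.6487.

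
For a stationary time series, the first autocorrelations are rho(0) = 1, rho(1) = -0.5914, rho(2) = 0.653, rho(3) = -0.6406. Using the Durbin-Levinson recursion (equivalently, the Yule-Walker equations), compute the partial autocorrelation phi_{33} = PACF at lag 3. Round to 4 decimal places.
\phi_{33} = -0.3119

The PACF at lag k is phi_{kk}, the last component of the solution
to the Yule-Walker system G_k phi = r_k where
  (G_k)_{ij} = rho(|i - j|), (r_k)_i = rho(i), i,j = 1..k.
Equivalently, Durbin-Levinson gives phi_{kk} iteratively:
  phi_{11} = rho(1)
  phi_{kk} = [rho(k) - sum_{j=1..k-1} phi_{k-1,j} rho(k-j)]
            / [1 - sum_{j=1..k-1} phi_{k-1,j} rho(j)],
  phi_{k,j} = phi_{k-1,j} - phi_{kk} phi_{k-1,k-j},  j = 1..k-1.
Step k = 1:
  phi_11 = rho(1) = -0.5914.
Step k = 2:
  phi_22 = [rho(2) - phi_11 rho(1)] / [1 - phi_11 rho(1)] = [0.653 - (-0.5914)(-0.5914)] / [1 - (-0.5914)(-0.5914)]
         = 0.30324604 / 0.65024604 = 0.466356.
  Update: phi_21 = phi_11 - phi_22 phi_11 = -0.5914 - (0.466356)(-0.5914) = -0.315597.
Step k = 3:
  phi_33 = [rho(3) - phi_21 rho(2) - phi_22 rho(1)] / [1 - phi_21 rho(1) - phi_22 rho(2)]
    numerator   = -0.6406 - (-0.315597)(0.653) - (0.466356)(-0.5914) = -0.15871221
    denominator = 1 - (-0.315597)(-0.5914) - (0.466356)(0.653) = 0.50882548
  phi_33 = -0.15871221 / 0.50882548 = -0.3119.
Therefore phi_{33} = -0.3119.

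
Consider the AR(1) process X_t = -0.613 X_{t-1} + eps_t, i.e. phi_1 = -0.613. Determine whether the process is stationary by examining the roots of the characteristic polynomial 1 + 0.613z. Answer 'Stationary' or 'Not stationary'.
\text{Stationary}

The AR(p) characteristic polynomial is P(z) = 1 + 0.613z.
Stationarity requires all roots to lie outside the unit circle, i.e. |z| > 1 for every root.
This is linear in z: 1 + (0.613) z = 0  =>  z = -1/(0.613) = -1.631321,  |z| = 1.631321.
Moduli of all roots: 1.6313.
All moduli strictly greater than 1? Yes.
Verdict: Stationary.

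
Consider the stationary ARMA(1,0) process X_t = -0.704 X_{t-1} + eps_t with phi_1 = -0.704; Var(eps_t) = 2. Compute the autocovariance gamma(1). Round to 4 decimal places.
\gamma(1) = -2.7915

Multiply the model equation by X_{t-k} and take expectations. With theta_0 = psi_0 = 1 and psi_j the MA(infinity) weights, this gives
  gamma(k) - sum_i phi_i gamma(k-i) = c_k,
  c_k = sigma^2 * sum_{j=k..q} theta_j psi_{j-k}   (c_k = 0 for k > q),
using gamma(-m) = gamma(m).
Pure AR (q = 0): c_0 = sigma^2 = 2, c_k = 0 for k >= 1.
Equations for k = 0 and k = 1 (AR order 1):
  gamma(0) = phi_1 gamma(1) + c_0
  gamma(1) = phi_1 gamma(0) + c_1
Substituting the second into the first: gamma(0) (1 - phi_1^2) = c_0 + phi_1 c_1, so
  gamma(0) = c_0 / (1 - phi_1^2) = 2 / (1 - (-0.704)^2) = 2 / 0.504384 = 3.965233.
  gamma(1) = phi_1 gamma(0) = (-0.704)(3.965233) = -2.791524.
Therefore gamma(1) = -2.7915 (to 4 decimal places).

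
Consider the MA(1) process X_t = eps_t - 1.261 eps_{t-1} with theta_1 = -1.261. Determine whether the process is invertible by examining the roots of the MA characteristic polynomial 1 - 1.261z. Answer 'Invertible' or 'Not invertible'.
\text{Not invertible}

The MA(q) characteristic polynomial is P(z) = 1 - 1.261z.
Invertibility requires all roots to lie outside the unit circle, i.e. |z| > 1 for every root.
This is linear in z: 1 + (-1.261) z = 0  =>  z = -1/(-1.261) = 0.793021,  |z| = 0.793021.
Moduli of all roots: 0.7930.
All moduli strictly greater than 1? No.
Verdict: Not invertible.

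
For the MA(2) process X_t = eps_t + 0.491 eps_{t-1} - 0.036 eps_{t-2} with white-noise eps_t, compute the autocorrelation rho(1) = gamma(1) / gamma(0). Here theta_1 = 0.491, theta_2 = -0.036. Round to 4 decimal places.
\rho(1) = 0.3810

For an MA(q) process with theta_0 = 1, the autocovariance is
  gamma(k) = sigma^2 * sum_{i=0..q-k} theta_i * theta_{i+k},
and rho(k) = gamma(k) / gamma(0). Sigma^2 cancels.
  numerator   = (1)*(0.491) + (0.491)*(-0.036) = 0.473324.
  denominator = (1)^2 + (0.491)^2 + (-0.036)^2 = 1.242377.
  rho(1) = 0.473324 / 1.242377 = 0.3810.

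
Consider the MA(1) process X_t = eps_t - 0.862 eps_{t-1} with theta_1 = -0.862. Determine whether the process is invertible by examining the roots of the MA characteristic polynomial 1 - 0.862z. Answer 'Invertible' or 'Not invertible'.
\text{Invertible}

The MA(q) characteristic polynomial is P(z) = 1 - 0.862z.
Invertibility requires all roots to lie outside the unit circle, i.e. |z| > 1 for every root.
This is linear in z: 1 + (-0.862) z = 0  =>  z = -1/(-0.862) = 1.160093,  |z| = 1.160093.
Moduli of all roots: 1.1601.
All moduli strictly greater than 1? Yes.
Verdict: Invertible.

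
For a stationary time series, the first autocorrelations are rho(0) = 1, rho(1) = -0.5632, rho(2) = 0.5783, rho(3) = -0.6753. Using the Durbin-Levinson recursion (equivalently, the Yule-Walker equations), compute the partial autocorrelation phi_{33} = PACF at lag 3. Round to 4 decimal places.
\phi_{33} = -0.4439

The PACF at lag k is phi_{kk}, the last component of the solution
to the Yule-Walker system G_k phi = r_k where
  (G_k)_{ij} = rho(|i - j|), (r_k)_i = rho(i), i,j = 1..k.
Equivalently, Durbin-Levinson gives phi_{kk} iteratively:
  phi_{11} = rho(1)
  phi_{kk} = [rho(k) - sum_{j=1..k-1} phi_{k-1,j} rho(k-j)]
            / [1 - sum_{j=1..k-1} phi_{k-1,j} rho(j)],
  phi_{k,j} = phi_{k-1,j} - phi_{kk} phi_{k-1,k-j},  j = 1..k-1.
Step k = 1:
  phi_11 = rho(1) = -0.5632.
Step k = 2:
  phi_22 = [rho(2) - phi_11 rho(1)] / [1 - phi_11 rho(1)] = [0.5783 - (-0.5632)(-0.5632)] / [1 - (-0.5632)(-0.5632)]
         = 0.26110576 / 0.68280576 = 0.382401.
  Update: phi_21 = phi_11 - phi_22 phi_11 = -0.5632 - (0.382401)(-0.5632) = -0.347832.
Step k = 3:
  phi_33 = [rho(3) - phi_21 rho(2) - phi_22 rho(1)] / [1 - phi_21 rho(1) - phi_22 rho(2)]
    numerator   = -0.6753 - (-0.347832)(0.5783) - (0.382401)(-0.5632) = -0.2587806
    denominator = 1 - (-0.347832)(-0.5632) - (0.382401)(0.5783) = 0.5829586
  phi_33 = -0.2587806 / 0.5829586 = -0.4439.
Therefore phi_{33} = -0.4439.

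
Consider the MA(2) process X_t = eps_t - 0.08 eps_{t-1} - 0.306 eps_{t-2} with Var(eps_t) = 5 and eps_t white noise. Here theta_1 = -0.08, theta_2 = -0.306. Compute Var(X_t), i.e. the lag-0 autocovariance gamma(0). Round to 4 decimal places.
\gamma(0) = 5.5002

For an MA(q) process X_t = eps_t + sum_i theta_i eps_{t-i} with
Var(eps_t) = sigma^2, the variance is
  gamma(0) = sigma^2 * (1 + sum_i theta_i^2).
  sum_i theta_i^2 = (-0.08)^2 + (-0.306)^2 = 0.0064 + 0.093636 = 0.100036.
  gamma(0) = 5 * (1 + 0.100036) = 5 * 1.100036 = 5.50018, which rounds to 5.5002.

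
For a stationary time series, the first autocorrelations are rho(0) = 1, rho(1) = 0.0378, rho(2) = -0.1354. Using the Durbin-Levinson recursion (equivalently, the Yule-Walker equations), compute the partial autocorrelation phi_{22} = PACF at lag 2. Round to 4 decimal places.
\phi_{22} = -0.1370

The PACF at lag k is phi_{kk}, the last component of the solution
to the Yule-Walker system G_k phi = r_k where
  (G_k)_{ij} = rho(|i - j|), (r_k)_i = rho(i), i,j = 1..k.
Equivalently, Durbin-Levinson gives phi_{kk} iteratively:
  phi_{11} = rho(1)
  phi_{kk} = [rho(k) - sum_{j=1..k-1} phi_{k-1,j} rho(k-j)]
            / [1 - sum_{j=1..k-1} phi_{k-1,j} rho(j)],
  phi_{k,j} = phi_{k-1,j} - phi_{kk} phi_{k-1,k-j},  j = 1..k-1.
Step k = 1:
  phi_11 = rho(1) = 0.0378.
Step k = 2:
  phi_22 = [rho(2) - phi_11 rho(1)] / [1 - phi_11 rho(1)] = [-0.1354 - (0.0378)(0.0378)] / [1 - (0.0378)(0.0378)]
         = -0.13682884 / 0.99857116 = -0.137.
Therefore phi_{22} = -0.1370.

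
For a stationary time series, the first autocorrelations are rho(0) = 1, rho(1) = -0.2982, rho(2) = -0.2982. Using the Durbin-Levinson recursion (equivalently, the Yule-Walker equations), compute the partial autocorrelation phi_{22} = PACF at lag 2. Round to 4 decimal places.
\phi_{22} = -0.4249

The PACF at lag k is phi_{kk}, the last component of the solution
to the Yule-Walker system G_k phi = r_k where
  (G_k)_{ij} = rho(|i - j|), (r_k)_i = rho(i), i,j = 1..k.
Equivalently, Durbin-Levinson gives phi_{kk} iteratively:
  phi_{11} = rho(1)
  phi_{kk} = [rho(k) - sum_{j=1..k-1} phi_{k-1,j} rho(k-j)]
            / [1 - sum_{j=1..k-1} phi_{k-1,j} rho(j)],
  phi_{k,j} = phi_{k-1,j} - phi_{kk} phi_{k-1,k-j},  j = 1..k-1.
Step k = 1:
  phi_11 = rho(1) = -0.2982.
Step k = 2:
  phi_22 = [rho(2) - phi_11 rho(1)] / [1 - phi_11 rho(1)] = [-0.2982 - (-0.2982)(-0.2982)] / [1 - (-0.2982)(-0.2982)]
         = -0.38712324 / 0.91107676 = -0.4249.
Therefore phi_{22} = -0.4249.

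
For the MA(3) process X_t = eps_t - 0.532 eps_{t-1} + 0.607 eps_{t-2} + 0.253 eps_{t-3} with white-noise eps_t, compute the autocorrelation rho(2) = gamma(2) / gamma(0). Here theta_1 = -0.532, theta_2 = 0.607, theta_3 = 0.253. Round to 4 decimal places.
\rho(2) = 0.2754

For an MA(q) process with theta_0 = 1, the autocovariance is
  gamma(k) = sigma^2 * sum_{i=0..q-k} theta_i * theta_{i+k},
and rho(k) = gamma(k) / gamma(0). Sigma^2 cancels.
  numerator   = (1)*(0.607) + (-0.532)*(0.253) = 0.472404.
  denominator = (1)^2 + (-0.532)^2 + (0.607)^2 + (0.253)^2 = 1.715482.
  rho(2) = 0.472404 / 1.715482 = 0.2754.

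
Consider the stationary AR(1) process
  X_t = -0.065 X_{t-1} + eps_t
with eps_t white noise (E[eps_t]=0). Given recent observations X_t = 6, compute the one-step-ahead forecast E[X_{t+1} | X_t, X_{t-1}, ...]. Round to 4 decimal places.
E[X_{t+1} \mid \mathcal F_t] = -0.3900

For an AR(p) model X_t = c + sum_i phi_i X_{t-i} + eps_t, the
one-step-ahead conditional mean is
  E[X_{t+1} | X_t, ...] = c + sum_i phi_i X_{t+1-i}.
Substitute known values:
  E[X_{t+1} | ...] = (-0.065) * (6)
                   = -0.3900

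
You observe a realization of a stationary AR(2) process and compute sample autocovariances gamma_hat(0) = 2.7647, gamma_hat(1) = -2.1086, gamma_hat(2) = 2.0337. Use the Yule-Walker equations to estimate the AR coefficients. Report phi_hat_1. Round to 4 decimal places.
\hat\phi_{1} = -0.4821

The Yule-Walker equations for an AR(p) process read, in matrix form,
  Gamma_p phi = r_p,   with   (Gamma_p)_{ij} = gamma(|i - j|),
                       (r_p)_i = gamma(i),   i,j = 1..p.
Substitute the sample gammas (Toeplitz matrix and right-hand side of size 2):
  Gamma_p = [[2.7647, -2.1086], [-2.1086, 2.7647]]
  r_p     = [-2.1086, 2.0337]
Written out:
  2.7647 phi_1 - 2.1086 phi_2 = -2.1086
  -2.1086 phi_1 + 2.7647 phi_2 = 2.0337
Solve by Cramer's rule:
  det = gamma(0)^2 - gamma(1)^2 = (2.7647)^2 - (-2.1086)^2 = 7.64356609 - 4.44619396 = 3.19737213
  phi_hat_1 = [gamma(1) gamma(0) - gamma(1) gamma(2)] / det = [(-2.1086)(2.7647) - (-2.1086)(2.0337)] / 3.19737213 = -1.5413866 / 3.19737213 = -0.4821
  phi_hat_2 = [gamma(0) gamma(2) - gamma(1)^2] / det = [(2.7647)(2.0337) - (-2.1086)^2] / 3.19737213 = 1.17637643 / 3.19737213 = 0.3679
So phi_hat = [-0.4821, 0.3679].
Therefore phi_hat_1 = -0.4821.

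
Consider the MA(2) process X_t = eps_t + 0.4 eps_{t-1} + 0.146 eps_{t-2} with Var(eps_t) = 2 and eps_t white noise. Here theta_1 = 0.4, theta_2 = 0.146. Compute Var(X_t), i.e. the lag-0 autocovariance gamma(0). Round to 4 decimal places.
\gamma(0) = 2.3626

For an MA(q) process X_t = eps_t + sum_i theta_i eps_{t-i} with
Var(eps_t) = sigma^2, the variance is
  gamma(0) = sigma^2 * (1 + sum_i theta_i^2).
  sum_i theta_i^2 = (0.4)^2 + (0.146)^2 = 0.16 + 0.021316 = 0.181316.
  gamma(0) = 2 * (1 + 0.181316) = 2 * 1.181316 = 2.362632, which rounds to 2.3626.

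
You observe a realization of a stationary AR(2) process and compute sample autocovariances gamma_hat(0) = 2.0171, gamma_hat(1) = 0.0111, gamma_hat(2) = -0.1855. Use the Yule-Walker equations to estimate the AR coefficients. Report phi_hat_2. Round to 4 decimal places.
\hat\phi_{2} = -0.0920

The Yule-Walker equations for an AR(p) process read, in matrix form,
  Gamma_p phi = r_p,   with   (Gamma_p)_{ij} = gamma(|i - j|),
                       (r_p)_i = gamma(i),   i,j = 1..p.
Substitute the sample gammas (Toeplitz matrix and right-hand side of size 2):
  Gamma_p = [[2.0171, 0.0111], [0.0111, 2.0171]]
  r_p     = [0.0111, -0.1855]
Written out:
  2.0171 phi_1 + 0.0111 phi_2 = 0.0111
  0.0111 phi_1 + 2.0171 phi_2 = -0.1855
Solve by Cramer's rule:
  det = gamma(0)^2 - gamma(1)^2 = (2.0171)^2 - (0.0111)^2 = 4.06869241 - 0.00012321 = 4.0685692
  phi_hat_1 = [gamma(1) gamma(0) - gamma(1) gamma(2)] / det = [(0.0111)(2.0171) - (0.0111)(-0.1855)] / 4.0685692 = 0.02444886 / 4.0685692 = 0.006
  phi_hat_2 = [gamma(0) gamma(2) - gamma(1)^2] / det = [(2.0171)(-0.1855) - (0.0111)^2] / 4.0685692 = -0.37429526 / 4.0685692 = -0.092
So phi_hat = [0.0060, -0.0920].
Therefore phi_hat_2 = -0.0920.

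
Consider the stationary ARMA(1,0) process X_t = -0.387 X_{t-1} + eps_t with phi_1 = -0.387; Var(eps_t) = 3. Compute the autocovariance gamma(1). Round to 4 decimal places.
\gamma(1) = -1.3655

Multiply the model equation by X_{t-k} and take expectations. With theta_0 = psi_0 = 1 and psi_j the MA(infinity) weights, this gives
  gamma(k) - sum_i phi_i gamma(k-i) = c_k,
  c_k = sigma^2 * sum_{j=k..q} theta_j psi_{j-k}   (c_k = 0 for k > q),
using gamma(-m) = gamma(m).
Pure AR (q = 0): c_0 = sigma^2 = 3, c_k = 0 for k >= 1.
Equations for k = 0 and k = 1 (AR order 1):
  gamma(0) = phi_1 gamma(1) + c_0
  gamma(1) = phi_1 gamma(0) + c_1
Substituting the second into the first: gamma(0) (1 - phi_1^2) = c_0 + phi_1 c_1, so
  gamma(0) = c_0 / (1 - phi_1^2) = 3 / (1 - (-0.387)^2) = 3 / 0.850231 = 3.528453.
  gamma(1) = phi_1 gamma(0) = (-0.387)(3.528453) = -1.365511.
Therefore gamma(1) = -1.3655 (to 4 decimal places).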